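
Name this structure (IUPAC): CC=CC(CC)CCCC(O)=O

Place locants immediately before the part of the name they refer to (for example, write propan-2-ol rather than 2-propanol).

5-ethyloct-6-enoic acid

The longest chain bearing the –COOH group and the multiple bond is 8 carbons long (octane).
The highest-priority functional group is a carboxylic acid (terminal –COOH), so the name ends in -oic acid.
There is one C=C double bond, indicated by the ending -ene.
The numbering direction is chosen so that the carboxylic acid carbon is C-1 by definition.
With this numbering: the double bond between C-6 and C-7; an ethyl group at C-5.
Assembling the pieces gives 5-ethyloct-6-enoic acid.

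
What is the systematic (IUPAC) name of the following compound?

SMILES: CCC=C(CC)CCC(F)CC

4-ethyl-7-fluoronon-3-ene

Counting along the main chain through the multiple bond gives 9 carbons: the parent is nonane.
A C=C double bond in the chain gives the infix -ene-.
Number the chain so that numbering from this end puts the double bond at C-3 rather than C-6.
With this numbering: the double bond between C-3 and C-4; an ethyl group at C-4; a fluoro group at C-7.
Substituent prefixes are cited in alphabetical order (multiplying prefixes like di-/tri- are ignored for ordering).
Putting it together: 4-ethyl-7-fluoronon-3-ene.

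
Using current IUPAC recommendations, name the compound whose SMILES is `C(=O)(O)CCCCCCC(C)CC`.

The longest chain bearing the –COOH group is 10 carbons long (decane).
The highest-priority functional group is a carboxylic acid (terminal –COOH), so the name ends in -oic acid.
Choose the numbering such that the carboxylic acid carbon is C-1 by definition.
With this numbering: a methyl group at C-8.
Putting it together: 8-methyldecanoic acid.

8-methyldecanoic acid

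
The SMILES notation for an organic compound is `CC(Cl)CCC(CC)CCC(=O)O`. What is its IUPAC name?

The longest carbon chain that includes the –COOH group has 8 carbons, so the parent hydride is octane.
The principal characteristic group is a carboxylic acid (terminal –COOH), named with the suffix -oic acid.
Choose the numbering such that the carboxylic acid carbon is C-1 by definition.
With this numbering: a chloro group at C-7; an ethyl group at C-4.
Substituent prefixes are cited in alphabetical order (multiplying prefixes like di-/tri- are ignored for ordering).
Putting it together: 7-chloro-4-ethyloctanoic acid.

7-chloro-4-ethyloctanoic acid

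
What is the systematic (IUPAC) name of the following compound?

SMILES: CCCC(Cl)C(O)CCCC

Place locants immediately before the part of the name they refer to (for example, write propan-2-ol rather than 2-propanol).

4-chlorononan-5-ol

Counting along the main chain through the –OH group gives 9 carbons: the parent is nonane.
The highest-priority functional group is an alcohol (–OH), so the name ends in -ol.
The numbering direction is chosen so that the substituent locant set {4} is lower than {6} at the first point of difference.
That gives the hydroxyl at C-5; a chloro group at C-4.
Assembling the pieces gives 4-chlorononan-5-ol.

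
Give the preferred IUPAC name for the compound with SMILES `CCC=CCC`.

Counting along the main chain through the multiple bond gives 6 carbons: the parent is hexane.
The chain contains a C=C double bond, so the unsaturation ending is -ene.
Numbering from either end gives identical locants here.
With this numbering: the double bond between C-3 and C-4.
Putting it together: hex-3-ene.

hex-3-ene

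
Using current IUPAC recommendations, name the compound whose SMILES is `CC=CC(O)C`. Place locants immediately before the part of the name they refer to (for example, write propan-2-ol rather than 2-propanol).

Counting along the main chain through the –OH group and the multiple bond gives 5 carbons: the parent is pentane.
The highest-priority functional group is an alcohol (–OH), so the name ends in -ol.
The chain contains a C=C double bond, so the unsaturation ending is -ene.
The numbering direction is chosen so that numbering from this end puts the hydroxyl group at C-2 rather than C-4.
That gives the hydroxyl at C-2; the double bond between C-3 and C-4.
Assembling the pieces gives pent-3-en-2-ol.

pent-3-en-2-ol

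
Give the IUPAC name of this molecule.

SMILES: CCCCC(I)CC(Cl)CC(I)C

The parent chain contains 10 carbons (decane).
Choose the numbering such that the substituent locant set {2,4,6} is lower than {5,7,9} at the first point of difference.
This places a chloro group at C-4; iodo groups at C-2 and C-6.
Prefixes are listed alphabetically: chloro, iodo.
Assembling the pieces gives 4-chloro-2,6-diiododecane.

4-chloro-2,6-diiododecane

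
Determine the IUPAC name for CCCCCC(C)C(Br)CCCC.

The longest continuous carbon chain has 11 atoms, so the parent hydride is undecane.
The numbering direction is chosen so that the substituent locant set {5,6} is lower than {6,7} at the first point of difference.
This places a bromo group at C-5; a methyl group at C-6.
Substituent prefixes are cited in alphabetical order (multiplying prefixes like di-/tri- are ignored for ordering).
Putting it together: 5-bromo-6-methylundecane.

5-bromo-6-methylundecane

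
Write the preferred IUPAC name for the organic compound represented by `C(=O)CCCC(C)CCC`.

The longest carbon chain that includes the –CHO group has 8 carbons, so the parent hydride is octane.
The principal characteristic group is an aldehyde (terminal –CHO), named with the suffix -al.
Choose the numbering such that the aldehyde carbon is C-1 by definition.
With this numbering: a methyl group at C-5.
Putting it together: 5-methyloctanal.

5-methyloctanal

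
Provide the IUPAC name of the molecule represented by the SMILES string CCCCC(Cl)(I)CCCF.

4-chloro-1-fluoro-4-iodooctane

The longest continuous carbon chain has 8 atoms, so the parent hydride is octane.
Number the chain so that the substituent locant set {1,4,4} is lower than {5,5,8} at the first point of difference.
With this numbering: a chloro group at C-4; a fluoro group at C-1; an iodo group at C-4.
The substituents are ordered alphabetically, ignoring any di-/tri- multipliers.
Putting it together: 4-chloro-1-fluoro-4-iodooctane.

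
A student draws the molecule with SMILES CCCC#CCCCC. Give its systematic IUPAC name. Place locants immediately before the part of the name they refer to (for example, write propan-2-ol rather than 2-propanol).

Counting along the main chain through the multiple bond gives 9 carbons: the parent is nonane.
A C≡C triple bond in the chain gives the infix -yne-.
The numbering direction is chosen so that numbering from this end puts the triple bond at C-4 rather than C-5.
That gives the triple bond between C-4 and C-5.
Putting it together: non-4-yne.

non-4-yne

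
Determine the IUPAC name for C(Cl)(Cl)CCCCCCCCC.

The longest carbon chain is 10 atoms: the parent is decane.
The numbering direction is chosen so that the substituent locant set {1,1} is lower than {10,10} at the first point of difference.
That gives two chloro groups at C-1.
Putting it together: 1,1-dichlorodecane.

1,1-dichlorodecane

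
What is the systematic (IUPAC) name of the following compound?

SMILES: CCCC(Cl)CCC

The longest continuous carbon chain has 7 atoms, so the parent hydride is heptane.
The molecule is symmetric, so either numbering direction gives the same locants.
With this numbering: a chloro group at C-4.
Putting it together: 4-chloroheptane.

4-chloroheptane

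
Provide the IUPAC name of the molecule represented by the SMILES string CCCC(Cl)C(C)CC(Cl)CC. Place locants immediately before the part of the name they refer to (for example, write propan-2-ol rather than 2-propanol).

3,6-dichloro-5-methylnonane

The parent chain contains 9 carbons (nonane).
Number the chain so that the substituent locant set {3,5,6} is lower than {4,5,7} at the first point of difference.
That gives chloro groups at C-3 and C-6; a methyl group at C-5.
The substituents are ordered alphabetically, ignoring any di-/tri- multipliers.
Assembling the pieces gives 3,6-dichloro-5-methylnonane.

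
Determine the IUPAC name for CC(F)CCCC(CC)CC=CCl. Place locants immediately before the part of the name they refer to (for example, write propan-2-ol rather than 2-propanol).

Counting along the main chain through the multiple bond gives 9 carbons: the parent is nonane.
A C=C double bond in the chain gives the infix -ene-.
The numbering direction is chosen so that numbering from this end puts the double bond at C-1 rather than C-8.
That gives the double bond between C-1 and C-2; a chloro group at C-1; an ethyl group at C-4; a fluoro group at C-8.
Prefixes are listed alphabetically: chloro, ethyl, fluoro.
Putting it together: 1-chloro-4-ethyl-8-fluoronon-1-ene.

1-chloro-4-ethyl-8-fluoronon-1-ene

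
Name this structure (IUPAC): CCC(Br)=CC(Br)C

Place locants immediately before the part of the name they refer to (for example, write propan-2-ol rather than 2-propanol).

2,4-dibromohex-3-ene

Counting along the main chain through the multiple bond gives 6 carbons: the parent is hexane.
A C=C double bond in the chain gives the infix -ene-.
Choose the numbering such that the substituent locant set {2,4} is lower than {3,5} at the first point of difference.
With this numbering: the double bond between C-3 and C-4; bromo groups at C-2 and C-4.
The name is 2,4-dibromohex-3-ene.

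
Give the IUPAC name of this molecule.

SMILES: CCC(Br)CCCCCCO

7-bromononan-1-ol

Counting along the main chain through the –OH group gives 9 carbons: the parent is nonane.
The highest-priority functional group is an alcohol (–OH), so the name ends in -ol.
Choose the numbering such that numbering from this end puts the hydroxyl group at C-1 rather than C-9.
That gives the hydroxyl at C-1; a bromo group at C-7.
The name is 7-bromononan-1-ol.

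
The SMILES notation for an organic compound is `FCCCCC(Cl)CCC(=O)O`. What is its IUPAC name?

4-chloro-8-fluorooctanoic acid

The longest carbon chain that includes the –COOH group has 8 carbons, so the parent hydride is octane.
The principal characteristic group is a carboxylic acid (terminal –COOH), named with the suffix -oic acid.
The numbering direction is chosen so that the carboxylic acid carbon is C-1 by definition.
With this numbering: a chloro group at C-4; a fluoro group at C-8.
Substituent prefixes are cited in alphabetical order (multiplying prefixes like di-/tri- are ignored for ordering).
Assembling the pieces gives 4-chloro-8-fluorooctanoic acid.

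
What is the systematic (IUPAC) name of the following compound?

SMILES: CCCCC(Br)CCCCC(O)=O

6-bromodecanoic acid

The longest carbon chain that includes the –COOH group has 10 carbons, so the parent hydride is decane.
The highest-priority functional group is a carboxylic acid (terminal –COOH), so the name ends in -oic acid.
Number the chain so that the carboxylic acid carbon is C-1 by definition.
This places a bromo group at C-6.
Putting it together: 6-bromodecanoic acid.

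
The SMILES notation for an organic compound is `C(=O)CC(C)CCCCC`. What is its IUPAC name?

3-methyloctanal

The longest carbon chain that includes the –CHO group has 8 carbons, so the parent hydride is octane.
The principal characteristic group is an aldehyde (terminal –CHO), named with the suffix -al.
Choose the numbering such that the aldehyde carbon is C-1 by definition.
This places a methyl group at C-3.
Putting it together: 3-methyloctanal.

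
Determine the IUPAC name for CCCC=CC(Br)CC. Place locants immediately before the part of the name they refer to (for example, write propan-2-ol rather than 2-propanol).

The longest chain bearing the multiple bond is 8 carbons long (octane).
A C=C double bond in the chain gives the infix -ene-.
The numbering direction is chosen so that the substituent locant set {3} is lower than {6} at the first point of difference.
With this numbering: the double bond between C-4 and C-5; a bromo group at C-3.
The name is 3-bromooct-4-ene.

3-bromooct-4-ene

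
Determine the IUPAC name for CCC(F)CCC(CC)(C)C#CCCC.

6-ethyl-9-fluoro-6-methylundec-4-yne

The longest chain bearing the multiple bond is 11 carbons long (undecane).
A C≡C triple bond in the chain gives the infix -yne-.
Number the chain so that numbering from this end puts the triple bond at C-4 rather than C-7.
That gives the triple bond between C-4 and C-5; an ethyl group at C-6; a fluoro group at C-9; a methyl group at C-6.
Prefixes are listed alphabetically: ethyl, fluoro, methyl.
Assembling the pieces gives 6-ethyl-9-fluoro-6-methylundec-4-yne.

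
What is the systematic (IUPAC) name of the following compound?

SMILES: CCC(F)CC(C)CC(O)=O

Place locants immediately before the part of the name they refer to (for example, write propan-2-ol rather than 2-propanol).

5-fluoro-3-methylheptanoic acid

The longest chain bearing the –COOH group is 7 carbons long (heptane).
The principal characteristic group is a carboxylic acid (terminal –COOH), named with the suffix -oic acid.
The numbering direction is chosen so that the carboxylic acid carbon is C-1 by definition.
This places a fluoro group at C-5; a methyl group at C-3.
Prefixes are listed alphabetically: fluoro, methyl.
Assembling the pieces gives 5-fluoro-3-methylheptanoic acid.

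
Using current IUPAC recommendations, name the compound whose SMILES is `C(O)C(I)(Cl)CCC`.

2-chloro-2-iodopentan-1-ol

The longest chain bearing the –OH group is 5 carbons long (pentane).
An alcohol (–OH) is the principal characteristic group, giving the suffix -ol.
The numbering direction is chosen so that numbering from this end puts the hydroxyl group at C-1 rather than C-5.
With this numbering: the hydroxyl at C-1; a chloro group at C-2; an iodo group at C-2.
Substituent prefixes are cited in alphabetical order (multiplying prefixes like di-/tri- are ignored for ordering).
Putting it together: 2-chloro-2-iodopentan-1-ol.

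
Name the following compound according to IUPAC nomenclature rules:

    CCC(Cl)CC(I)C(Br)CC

3-bromo-6-chloro-4-iodooctane

The parent chain contains 8 carbons (octane).
The numbering direction is chosen so that the substituent locant set {3,4,6} is lower than {3,5,6} at the first point of difference.
This places a bromo group at C-3; a chloro group at C-6; an iodo group at C-4.
The substituents are ordered alphabetically, ignoring any di-/tri- multipliers.
The name is 3-bromo-6-chloro-4-iodooctane.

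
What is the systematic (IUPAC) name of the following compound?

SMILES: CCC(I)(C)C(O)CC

The longest carbon chain that includes the –OH group has 6 carbons, so the parent hydride is hexane.
The principal characteristic group is an alcohol (–OH), named with the suffix -ol.
Choose the numbering such that numbering from this end puts the hydroxyl group at C-3 rather than C-4.
This places the hydroxyl at C-3; an iodo group at C-4; a methyl group at C-4.
Prefixes are listed alphabetically: iodo, methyl.
The name is 4-iodo-4-methylhexan-3-ol.

4-iodo-4-methylhexan-3-ol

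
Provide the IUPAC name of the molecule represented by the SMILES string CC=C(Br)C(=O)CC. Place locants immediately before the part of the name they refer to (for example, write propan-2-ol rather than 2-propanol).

The longest chain bearing the carbonyl and the multiple bond is 6 carbons long (hexane).
A ketone (C=O on an internal carbon) is the principal characteristic group, giving the suffix -one.
The chain contains a C=C double bond, so the unsaturation ending is -ene.
The numbering direction is chosen so that numbering from this end puts the carbonyl group at C-3 rather than C-4.
With this numbering: the carbonyl at C-3; the double bond between C-4 and C-5; a bromo group at C-4.
The name is 4-bromohex-4-en-3-one.

4-bromohex-4-en-3-one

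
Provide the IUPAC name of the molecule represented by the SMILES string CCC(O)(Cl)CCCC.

3-chloroheptan-3-ol

The longest carbon chain that includes the –OH group has 7 carbons, so the parent hydride is heptane.
The principal characteristic group is an alcohol (–OH), named with the suffix -ol.
The numbering direction is chosen so that numbering from this end puts the hydroxyl group at C-3 rather than C-5.
This places the hydroxyl at C-3; a chloro group at C-3.
Putting it together: 3-chloroheptan-3-ol.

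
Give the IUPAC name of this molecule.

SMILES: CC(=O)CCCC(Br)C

6-bromoheptan-2-one

Counting along the main chain through the carbonyl gives 7 carbons: the parent is heptane.
A ketone (C=O on an internal carbon) is the principal characteristic group, giving the suffix -one.
Choose the numbering such that numbering from this end puts the carbonyl group at C-2 rather than C-6.
With this numbering: the carbonyl at C-2; a bromo group at C-6.
Putting it together: 6-bromoheptan-2-one.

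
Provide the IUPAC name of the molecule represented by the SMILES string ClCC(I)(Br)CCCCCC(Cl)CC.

2-bromo-1,8-dichloro-2-iododecane

The longest carbon chain is 10 atoms: the parent is decane.
Choose the numbering such that the substituent locant set {1,2,2,8} is lower than {3,9,9,10} at the first point of difference.
This places a bromo group at C-2; chloro groups at C-1 and C-8; an iodo group at C-2.
Prefixes are listed alphabetically: bromo, chloro, iodo.
Assembling the pieces gives 2-bromo-1,8-dichloro-2-iododecane.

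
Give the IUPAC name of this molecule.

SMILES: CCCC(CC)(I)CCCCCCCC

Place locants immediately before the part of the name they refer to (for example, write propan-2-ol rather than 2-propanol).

4-ethyl-4-iodododecane

The longest continuous carbon chain has 12 atoms, so the parent hydride is dodecane.
The numbering direction is chosen so that the substituent locant set {4,4} is lower than {9,9} at the first point of difference.
This places an ethyl group at C-4; an iodo group at C-4.
Substituent prefixes are cited in alphabetical order (multiplying prefixes like di-/tri- are ignored for ordering).
Assembling the pieces gives 4-ethyl-4-iodododecane.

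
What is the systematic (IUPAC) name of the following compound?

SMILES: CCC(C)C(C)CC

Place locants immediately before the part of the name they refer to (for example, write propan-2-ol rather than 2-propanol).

The longest carbon chain is 6 atoms: the parent is hexane.
The molecule is symmetric, so either numbering direction gives the same locants.
This places methyl groups at C-3 and C-4.
Assembling the pieces gives 3,4-dimethylhexane.

3,4-dimethylhexane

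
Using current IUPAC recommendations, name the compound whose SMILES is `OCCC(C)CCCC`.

The longest chain bearing the –OH group is 7 carbons long (heptane).
The highest-priority functional group is an alcohol (–OH), so the name ends in -ol.
The numbering direction is chosen so that numbering from this end puts the hydroxyl group at C-1 rather than C-7.
This places the hydroxyl at C-1; a methyl group at C-3.
Putting it together: 3-methylheptan-1-ol.

3-methylheptan-1-ol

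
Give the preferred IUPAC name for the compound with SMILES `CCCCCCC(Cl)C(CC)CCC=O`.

5-chloro-4-ethylundecanal

Counting along the main chain through the –CHO group gives 11 carbons: the parent is undecane.
The highest-priority functional group is an aldehyde (terminal –CHO), so the name ends in -al.
Number the chain so that the aldehyde carbon is C-1 by definition.
With this numbering: a chloro group at C-5; an ethyl group at C-4.
The substituents are ordered alphabetically, ignoring any di-/tri- multipliers.
Putting it together: 5-chloro-4-ethylundecanal.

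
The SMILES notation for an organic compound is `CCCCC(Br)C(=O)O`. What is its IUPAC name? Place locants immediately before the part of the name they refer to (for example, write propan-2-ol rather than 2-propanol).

The longest chain bearing the –COOH group is 6 carbons long (hexane).
The principal characteristic group is a carboxylic acid (terminal –COOH), named with the suffix -oic acid.
Choose the numbering such that the carboxylic acid carbon is C-1 by definition.
This places a bromo group at C-2.
Assembling the pieces gives 2-bromohexanoic acid.

2-bromohexanoic acid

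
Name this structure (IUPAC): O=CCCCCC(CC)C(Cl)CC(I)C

7-chloro-6-ethyl-9-iododecanal

Counting along the main chain through the –CHO group gives 10 carbons: the parent is decane.
An aldehyde (terminal –CHO) is the principal characteristic group, giving the suffix -al.
Choose the numbering such that the aldehyde carbon is C-1 by definition.
This places a chloro group at C-7; an ethyl group at C-6; an iodo group at C-9.
Substituent prefixes are cited in alphabetical order (multiplying prefixes like di-/tri- are ignored for ordering).
Assembling the pieces gives 7-chloro-6-ethyl-9-iododecanal.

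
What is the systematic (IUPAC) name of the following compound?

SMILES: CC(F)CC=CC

5-fluorohex-2-ene

The longest chain bearing the multiple bond is 6 carbons long (hexane).
A C=C double bond in the chain gives the infix -ene-.
Number the chain so that numbering from this end puts the double bond at C-2 rather than C-4.
That gives the double bond between C-2 and C-3; a fluoro group at C-5.
The name is 5-fluorohex-2-ene.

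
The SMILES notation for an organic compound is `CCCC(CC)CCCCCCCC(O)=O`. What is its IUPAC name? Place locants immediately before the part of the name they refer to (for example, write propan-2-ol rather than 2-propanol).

9-ethyldodecanoic acid

The longest carbon chain that includes the –COOH group has 12 carbons, so the parent hydride is dodecane.
A carboxylic acid (terminal –COOH) is the principal characteristic group, giving the suffix -oic acid.
The numbering direction is chosen so that the carboxylic acid carbon is C-1 by definition.
That gives an ethyl group at C-9.
Assembling the pieces gives 9-ethyldodecanoic acid.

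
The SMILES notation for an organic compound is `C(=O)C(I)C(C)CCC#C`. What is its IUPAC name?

Counting along the main chain through the –CHO group and the multiple bond gives 7 carbons: the parent is heptane.
The highest-priority functional group is an aldehyde (terminal –CHO), so the name ends in -al.
The chain contains a C≡C triple bond, so the unsaturation ending is -yne.
Choose the numbering such that the aldehyde carbon is C-1 by definition.
That gives the triple bond between C-6 and C-7; an iodo group at C-2; a methyl group at C-3.
Prefixes are listed alphabetically: iodo, methyl.
Putting it together: 2-iodo-3-methylhept-6-ynal.

2-iodo-3-methylhept-6-ynal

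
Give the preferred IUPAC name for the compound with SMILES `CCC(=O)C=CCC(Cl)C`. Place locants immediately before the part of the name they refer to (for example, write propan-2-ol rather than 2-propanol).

7-chlorooct-4-en-3-one

The longest carbon chain that includes the carbonyl and the multiple bond has 8 carbons, so the parent hydride is octane.
A ketone (C=O on an internal carbon) is the principal characteristic group, giving the suffix -one.
The chain contains a C=C double bond, so the unsaturation ending is -ene.
The numbering direction is chosen so that numbering from this end puts the carbonyl group at C-3 rather than C-6.
With this numbering: the carbonyl at C-3; the double bond between C-4 and C-5; a chloro group at C-7.
Assembling the pieces gives 7-chlorooct-4-en-3-one.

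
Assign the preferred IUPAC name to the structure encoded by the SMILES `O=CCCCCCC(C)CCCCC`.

Counting along the main chain through the –CHO group gives 12 carbons: the parent is dodecane.
The principal characteristic group is an aldehyde (terminal –CHO), named with the suffix -al.
Choose the numbering such that the aldehyde carbon is C-1 by definition.
That gives a methyl group at C-7.
The name is 7-methyldodecanal.

7-methyldodecanal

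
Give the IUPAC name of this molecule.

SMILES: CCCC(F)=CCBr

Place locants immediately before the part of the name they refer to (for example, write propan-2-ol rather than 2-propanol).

1-bromo-3-fluorohex-2-ene

The longest chain bearing the multiple bond is 6 carbons long (hexane).
A C=C double bond in the chain gives the infix -ene-.
Number the chain so that numbering from this end puts the double bond at C-2 rather than C-4.
That gives the double bond between C-2 and C-3; a bromo group at C-1; a fluoro group at C-3.
The substituents are ordered alphabetically, ignoring any di-/tri- multipliers.
Putting it together: 1-bromo-3-fluorohex-2-ene.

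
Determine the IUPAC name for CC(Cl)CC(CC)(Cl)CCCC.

2,4-dichloro-4-ethyloctane

The longest continuous carbon chain has 8 atoms, so the parent hydride is octane.
Number the chain so that the substituent locant set {2,4,4} is lower than {5,5,7} at the first point of difference.
With this numbering: chloro groups at C-2 and C-4; an ethyl group at C-4.
Substituent prefixes are cited in alphabetical order (multiplying prefixes like di-/tri- are ignored for ordering).
Putting it together: 2,4-dichloro-4-ethyloctane.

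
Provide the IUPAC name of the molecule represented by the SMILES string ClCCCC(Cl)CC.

1,4-dichlorohexane

The parent chain contains 6 carbons (hexane).
The numbering direction is chosen so that the substituent locant set {1,4} is lower than {3,6} at the first point of difference.
This places chloro groups at C-1 and C-4.
The name is 1,4-dichlorohexane.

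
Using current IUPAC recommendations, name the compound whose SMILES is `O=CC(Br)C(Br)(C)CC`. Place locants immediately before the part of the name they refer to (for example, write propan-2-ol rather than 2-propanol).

Counting along the main chain through the –CHO group gives 5 carbons: the parent is pentane.
The principal characteristic group is an aldehyde (terminal –CHO), named with the suffix -al.
The numbering direction is chosen so that the aldehyde carbon is C-1 by definition.
That gives bromo groups at C-2 and C-3; a methyl group at C-3.
Prefixes are listed alphabetically: bromo, methyl.
Putting it together: 2,3-dibromo-3-methylpentanal.

2,3-dibromo-3-methylpentanal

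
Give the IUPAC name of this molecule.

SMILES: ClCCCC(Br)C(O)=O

2-bromo-5-chloropentanoic acid

The longest carbon chain that includes the –COOH group has 5 carbons, so the parent hydride is pentane.
The highest-priority functional group is a carboxylic acid (terminal –COOH), so the name ends in -oic acid.
Number the chain so that the carboxylic acid carbon is C-1 by definition.
With this numbering: a bromo group at C-2; a chloro group at C-5.
The substituents are ordered alphabetically, ignoring any di-/tri- multipliers.
Assembling the pieces gives 2-bromo-5-chloropentanoic acid.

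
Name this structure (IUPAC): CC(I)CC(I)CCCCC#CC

8,10-diiodoundec-2-yne

The longest chain bearing the multiple bond is 11 carbons long (undecane).
The chain contains a C≡C triple bond, so the unsaturation ending is -yne.
Number the chain so that numbering from this end puts the triple bond at C-2 rather than C-9.
With this numbering: the triple bond between C-2 and C-3; iodo groups at C-8 and C-10.
The name is 8,10-diiodoundec-2-yne.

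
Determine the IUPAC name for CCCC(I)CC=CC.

The longest chain bearing the multiple bond is 8 carbons long (octane).
There is one C=C double bond, indicated by the ending -ene.
The numbering direction is chosen so that numbering from this end puts the double bond at C-2 rather than C-6.
With this numbering: the double bond between C-2 and C-3; an iodo group at C-5.
Putting it together: 5-iodooct-2-ene.

5-iodooct-2-ene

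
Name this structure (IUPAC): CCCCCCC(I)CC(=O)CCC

The longest carbon chain that includes the carbonyl has 12 carbons, so the parent hydride is dodecane.
The principal characteristic group is a ketone (C=O on an internal carbon), named with the suffix -one.
The numbering direction is chosen so that numbering from this end puts the carbonyl group at C-4 rather than C-9.
With this numbering: the carbonyl at C-4; an iodo group at C-6.
Putting it together: 6-iodododecan-4-one.

6-iodododecan-4-one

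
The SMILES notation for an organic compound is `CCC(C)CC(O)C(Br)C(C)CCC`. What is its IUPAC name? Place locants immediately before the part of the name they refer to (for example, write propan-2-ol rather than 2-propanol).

The longest chain bearing the –OH group is 10 carbons long (decane).
The principal characteristic group is an alcohol (–OH), named with the suffix -ol.
Choose the numbering such that numbering from this end puts the hydroxyl group at C-5 rather than C-6.
This places the hydroxyl at C-5; a bromo group at C-6; methyl groups at C-3 and C-7.
Prefixes are listed alphabetically: bromo, methyl.
Putting it together: 6-bromo-3,7-dimethyldecan-5-ol.

6-bromo-3,7-dimethyldecan-5-ol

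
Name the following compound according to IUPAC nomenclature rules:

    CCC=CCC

The longest carbon chain that includes the multiple bond has 6 carbons, so the parent hydride is hexane.
A C=C double bond in the chain gives the infix -ene-.
The molecule is symmetric, so either numbering direction gives the same locants.
That gives the double bond between C-3 and C-4.
Assembling the pieces gives hex-3-ene.

hex-3-ene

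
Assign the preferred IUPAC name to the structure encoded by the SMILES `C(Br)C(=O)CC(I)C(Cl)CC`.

1-bromo-5-chloro-4-iodoheptan-2-one

The longest chain bearing the carbonyl is 7 carbons long (heptane).
A ketone (C=O on an internal carbon) is the principal characteristic group, giving the suffix -one.
Number the chain so that numbering from this end puts the carbonyl group at C-2 rather than C-6.
With this numbering: the carbonyl at C-2; a bromo group at C-1; a chloro group at C-5; an iodo group at C-4.
Prefixes are listed alphabetically: bromo, chloro, iodo.
The name is 1-bromo-5-chloro-4-iodoheptan-2-one.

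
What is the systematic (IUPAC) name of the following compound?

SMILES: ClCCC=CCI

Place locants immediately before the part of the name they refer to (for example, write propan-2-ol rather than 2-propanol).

5-chloro-1-iodopent-2-ene

The longest carbon chain that includes the multiple bond has 5 carbons, so the parent hydride is pentane.
A C=C double bond in the chain gives the infix -ene-.
The numbering direction is chosen so that numbering from this end puts the double bond at C-2 rather than C-3.
With this numbering: the double bond between C-2 and C-3; a chloro group at C-5; an iodo group at C-1.
Substituent prefixes are cited in alphabetical order (multiplying prefixes like di-/tri- are ignored for ordering).
Assembling the pieces gives 5-chloro-1-iodopent-2-ene.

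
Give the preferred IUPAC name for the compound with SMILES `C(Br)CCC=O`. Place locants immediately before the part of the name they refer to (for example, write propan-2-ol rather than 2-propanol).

Counting along the main chain through the –CHO group gives 4 carbons: the parent is butane.
An aldehyde (terminal –CHO) is the principal characteristic group, giving the suffix -al.
Choose the numbering such that the aldehyde carbon is C-1 by definition.
This places a bromo group at C-4.
Putting it together: 4-bromobutanal.

4-bromobutanal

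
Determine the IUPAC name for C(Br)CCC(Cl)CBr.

1,5-dibromo-2-chloropentane

The longest carbon chain is 5 atoms: the parent is pentane.
The numbering direction is chosen so that the substituent locant set {1,2,5} is lower than {1,4,5} at the first point of difference.
With this numbering: bromo groups at C-1 and C-5; a chloro group at C-2.
Prefixes are listed alphabetically: bromo, chloro.
The name is 1,5-dibromo-2-chloropentane.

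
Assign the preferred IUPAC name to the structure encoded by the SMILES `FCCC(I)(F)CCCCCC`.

The parent chain contains 9 carbons (nonane).
The numbering direction is chosen so that the substituent locant set {1,3,3} is lower than {7,7,9} at the first point of difference.
This places fluoro groups at C-1 and C-3; an iodo group at C-3.
Prefixes are listed alphabetically: fluoro, iodo.
The name is 1,3-difluoro-3-iodononane.

1,3-difluoro-3-iodononane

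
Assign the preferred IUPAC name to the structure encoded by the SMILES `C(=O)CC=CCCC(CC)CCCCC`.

The longest carbon chain that includes the –CHO group and the multiple bond has 12 carbons, so the parent hydride is dodecane.
The highest-priority functional group is an aldehyde (terminal –CHO), so the name ends in -al.
The chain contains a C=C double bond, so the unsaturation ending is -ene.
Number the chain so that the aldehyde carbon is C-1 by definition.
This places the double bond between C-3 and C-4; an ethyl group at C-7.
Assembling the pieces gives 7-ethyldodec-3-enal.

7-ethyldodec-3-enal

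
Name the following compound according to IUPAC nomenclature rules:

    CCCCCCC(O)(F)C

The longest carbon chain that includes the –OH group has 8 carbons, so the parent hydride is octane.
An alcohol (–OH) is the principal characteristic group, giving the suffix -ol.
Number the chain so that numbering from this end puts the hydroxyl group at C-2 rather than C-7.
With this numbering: the hydroxyl at C-2; a fluoro group at C-2.
Assembling the pieces gives 2-fluorooctan-2-ol.

2-fluorooctan-2-ol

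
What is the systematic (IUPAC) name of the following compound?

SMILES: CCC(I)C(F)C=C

3-fluoro-4-iodohex-1-ene

The longest chain bearing the multiple bond is 6 carbons long (hexane).
A C=C double bond in the chain gives the infix -ene-.
Number the chain so that numbering from this end puts the double bond at C-1 rather than C-5.
That gives the double bond between C-1 and C-2; a fluoro group at C-3; an iodo group at C-4.
Substituent prefixes are cited in alphabetical order (multiplying prefixes like di-/tri- are ignored for ordering).
The name is 3-fluoro-4-iodohex-1-ene.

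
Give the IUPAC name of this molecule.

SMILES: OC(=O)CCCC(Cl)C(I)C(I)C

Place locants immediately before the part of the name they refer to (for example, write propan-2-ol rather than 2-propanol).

The longest chain bearing the –COOH group is 8 carbons long (octane).
A carboxylic acid (terminal –COOH) is the principal characteristic group, giving the suffix -oic acid.
Choose the numbering such that the carboxylic acid carbon is C-1 by definition.
With this numbering: a chloro group at C-5; iodo groups at C-6 and C-7.
Substituent prefixes are cited in alphabetical order (multiplying prefixes like di-/tri- are ignored for ordering).
Assembling the pieces gives 5-chloro-6,7-diiodooctanoic acid.

5-chloro-6,7-diiodooctanoic acid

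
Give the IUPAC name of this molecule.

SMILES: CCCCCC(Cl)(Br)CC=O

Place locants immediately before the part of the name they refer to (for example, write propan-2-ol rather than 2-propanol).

3-bromo-3-chlorooctanal

The longest chain bearing the –CHO group is 8 carbons long (octane).
An aldehyde (terminal –CHO) is the principal characteristic group, giving the suffix -al.
Choose the numbering such that the aldehyde carbon is C-1 by definition.
With this numbering: a bromo group at C-3; a chloro group at C-3.
The substituents are ordered alphabetically, ignoring any di-/tri- multipliers.
The name is 3-bromo-3-chlorooctanal.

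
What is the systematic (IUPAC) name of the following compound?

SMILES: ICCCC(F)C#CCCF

1,5-difluoro-8-iodooct-3-yne

The longest chain bearing the multiple bond is 8 carbons long (octane).
The chain contains a C≡C triple bond, so the unsaturation ending is -yne.
The numbering direction is chosen so that numbering from this end puts the triple bond at C-3 rather than C-5.
That gives the triple bond between C-3 and C-4; fluoro groups at C-1 and C-5; an iodo group at C-8.
The substituents are ordered alphabetically, ignoring any di-/tri- multipliers.
The name is 1,5-difluoro-8-iodooct-3-yne.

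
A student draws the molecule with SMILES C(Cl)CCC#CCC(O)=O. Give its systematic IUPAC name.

7-chlorohept-3-ynoic acid

The longest chain bearing the –COOH group and the multiple bond is 7 carbons long (heptane).
A carboxylic acid (terminal –COOH) is the principal characteristic group, giving the suffix -oic acid.
A C≡C triple bond in the chain gives the infix -yne-.
Choose the numbering such that the carboxylic acid carbon is C-1 by definition.
This places the triple bond between C-3 and C-4; a chloro group at C-7.
The name is 7-chlorohept-3-ynoic acid.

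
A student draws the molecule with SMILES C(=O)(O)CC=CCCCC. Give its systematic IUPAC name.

oct-3-enoic acid

Counting along the main chain through the –COOH group and the multiple bond gives 8 carbons: the parent is octane.
The principal characteristic group is a carboxylic acid (terminal –COOH), named with the suffix -oic acid.
A C=C double bond in the chain gives the infix -ene-.
Number the chain so that the carboxylic acid carbon is C-1 by definition.
This places the double bond between C-3 and C-4.
The name is oct-3-enoic acid.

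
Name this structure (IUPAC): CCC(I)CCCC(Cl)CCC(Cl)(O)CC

3,6-dichloro-10-iodododecan-3-ol

Counting along the main chain through the –OH group gives 12 carbons: the parent is dodecane.
An alcohol (–OH) is the principal characteristic group, giving the suffix -ol.
The numbering direction is chosen so that numbering from this end puts the hydroxyl group at C-3 rather than C-10.
That gives the hydroxyl at C-3; chloro groups at C-3 and C-6; an iodo group at C-10.
Prefixes are listed alphabetically: chloro, iodo.
Assembling the pieces gives 3,6-dichloro-10-iodododecan-3-ol.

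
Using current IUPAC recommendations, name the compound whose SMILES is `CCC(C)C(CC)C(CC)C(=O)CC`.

The longest carbon chain that includes the carbonyl has 8 carbons, so the parent hydride is octane.
The highest-priority functional group is a ketone (C=O on an internal carbon), so the name ends in -one.
The numbering direction is chosen so that numbering from this end puts the carbonyl group at C-3 rather than C-6.
That gives the carbonyl at C-3; ethyl groups at C-4 and C-5; a methyl group at C-6.
Prefixes are listed alphabetically: ethyl, methyl.
The name is 4,5-diethyl-6-methyloctan-3-one.

4,5-diethyl-6-methyloctan-3-one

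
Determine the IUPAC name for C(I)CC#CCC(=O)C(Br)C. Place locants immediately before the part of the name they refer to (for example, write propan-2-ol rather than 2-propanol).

Counting along the main chain through the carbonyl and the multiple bond gives 8 carbons: the parent is octane.
The principal characteristic group is a ketone (C=O on an internal carbon), named with the suffix -one.
A C≡C triple bond in the chain gives the infix -yne-.
Number the chain so that numbering from this end puts the carbonyl group at C-3 rather than C-6.
This places the carbonyl at C-3; the triple bond between C-5 and C-6; a bromo group at C-2; an iodo group at C-8.
Substituent prefixes are cited in alphabetical order (multiplying prefixes like di-/tri- are ignored for ordering).
Assembling the pieces gives 2-bromo-8-iodooct-5-yn-3-one.

2-bromo-8-iodooct-5-yn-3-one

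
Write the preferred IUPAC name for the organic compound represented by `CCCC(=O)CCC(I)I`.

1,1-diiodoheptan-4-one

The longest carbon chain that includes the carbonyl has 7 carbons, so the parent hydride is heptane.
A ketone (C=O on an internal carbon) is the principal characteristic group, giving the suffix -one.
The numbering direction is chosen so that the substituent locant set {1,1} is lower than {7,7} at the first point of difference.
This places the carbonyl at C-4; two iodo groups at C-1.
Putting it together: 1,1-diiodoheptan-4-one.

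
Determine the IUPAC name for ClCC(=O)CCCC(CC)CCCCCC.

The longest carbon chain that includes the carbonyl has 12 carbons, so the parent hydride is dodecane.
The highest-priority functional group is a ketone (C=O on an internal carbon), so the name ends in -one.
The numbering direction is chosen so that numbering from this end puts the carbonyl group at C-2 rather than C-11.
That gives the carbonyl at C-2; a chloro group at C-1; an ethyl group at C-6.
The substituents are ordered alphabetically, ignoring any di-/tri- multipliers.
Putting it together: 1-chloro-6-ethyldodecan-2-one.

1-chloro-6-ethyldodecan-2-one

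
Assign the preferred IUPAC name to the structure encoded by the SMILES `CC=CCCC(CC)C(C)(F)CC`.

6-ethyl-7-fluoro-7-methylnon-2-ene

The longest chain bearing the multiple bond is 9 carbons long (nonane).
There is one C=C double bond, indicated by the ending -ene.
The numbering direction is chosen so that numbering from this end puts the double bond at C-2 rather than C-7.
That gives the double bond between C-2 and C-3; an ethyl group at C-6; a fluoro group at C-7; a methyl group at C-7.
Substituent prefixes are cited in alphabetical order (multiplying prefixes like di-/tri- are ignored for ordering).
Putting it together: 6-ethyl-7-fluoro-7-methylnon-2-ene.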